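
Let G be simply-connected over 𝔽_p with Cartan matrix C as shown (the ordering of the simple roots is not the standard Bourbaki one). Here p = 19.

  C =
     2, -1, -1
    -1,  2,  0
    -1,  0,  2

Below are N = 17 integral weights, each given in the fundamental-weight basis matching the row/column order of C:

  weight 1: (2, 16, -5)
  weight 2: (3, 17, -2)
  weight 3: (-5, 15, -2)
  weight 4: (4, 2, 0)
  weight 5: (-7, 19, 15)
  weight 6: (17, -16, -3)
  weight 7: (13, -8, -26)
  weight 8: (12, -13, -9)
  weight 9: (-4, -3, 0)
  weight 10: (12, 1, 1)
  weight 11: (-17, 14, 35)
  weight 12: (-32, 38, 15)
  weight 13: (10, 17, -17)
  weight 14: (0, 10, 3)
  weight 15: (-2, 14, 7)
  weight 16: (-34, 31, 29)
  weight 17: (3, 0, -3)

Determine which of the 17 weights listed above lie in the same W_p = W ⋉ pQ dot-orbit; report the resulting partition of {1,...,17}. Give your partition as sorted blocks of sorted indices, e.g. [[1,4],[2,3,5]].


Type A_3, rank 3, |W|=24; reorder rows/cols to standard.

Alcove-folded reps (p=19, 17 weights, presented ϖ-order):

  λ_1+ρ ↦ (1, 15, 2)
  λ_2+ρ ↦ (1, 15, 2)
  λ_3+ρ ↦ (1, 11, 4)
  λ_4+ρ ↦ (5, 3, 1)
  λ_5+ρ ↦ (5, 3, 1)
  λ_6+ρ ↦ (1, 15, 2)
  λ_7+ρ ↦ (7, 5, 1)
  λ_8+ρ ↦ (7, 5, 1)
  λ_9+ρ ↦ (2, 1, 2)
  λ_10+ρ ↦ (13, 2, 2)
  λ_11+ρ ↦ (1, 15, 2)
  λ_12+ρ ↦ (1, 11, 4)
  λ_13+ρ ↦ (5, 3, 1)
  λ_14+ρ ↦ (1, 11, 4)
  λ_15+ρ ↦ (1, 11, 4)
  λ_16+ρ ↦ (5, 3, 1)
  λ_17+ρ ↦ (2, 1, 2)

6 distinct reps among the 17 weights ⇒ 6 W_19-linkage classes:

[[1, 2, 6, 11], [3, 12, 14, 15], [4, 5, 13, 16], [7, 8], [9, 17], [10]]


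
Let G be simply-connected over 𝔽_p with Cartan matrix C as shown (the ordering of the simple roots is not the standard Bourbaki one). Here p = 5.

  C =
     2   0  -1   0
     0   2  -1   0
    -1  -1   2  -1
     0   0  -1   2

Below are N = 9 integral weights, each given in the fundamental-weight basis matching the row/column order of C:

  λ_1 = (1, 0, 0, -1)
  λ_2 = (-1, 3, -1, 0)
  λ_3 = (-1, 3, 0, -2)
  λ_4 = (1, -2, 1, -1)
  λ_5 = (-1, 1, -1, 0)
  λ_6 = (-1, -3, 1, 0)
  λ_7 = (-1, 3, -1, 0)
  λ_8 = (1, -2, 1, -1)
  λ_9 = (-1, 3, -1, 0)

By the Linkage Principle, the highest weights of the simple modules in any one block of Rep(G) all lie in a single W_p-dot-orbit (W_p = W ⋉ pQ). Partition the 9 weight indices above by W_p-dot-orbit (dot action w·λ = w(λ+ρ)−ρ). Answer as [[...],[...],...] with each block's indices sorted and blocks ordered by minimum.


D_4 Cartan matrix, 4 simple roots permuted; ρ=(1,1,1,1).

Each λ_j+ρ reduced to Ā_5; 4-tuples below use C's row order:

  λ_1 → (2, 1, 1, 0)
  λ_2 → (0, 4, 0, 1)
  λ_3 → (0, 4, 0, 1)
  λ_4 → (2, 1, 1, 0)
  λ_5 → (0, 2, 0, 1)
  λ_6 → (0, 2, 0, 1)
  λ_7 → (0, 4, 0, 1)
  λ_8 → (2, 1, 1, 0)
  λ_9 → (0, 4, 0, 1)

The 9 indices split into 3 linkage classes (same alcove rep ⇔ same W_5-dot-orbit):

[[1, 4, 8], [2, 3, 7, 9], [5, 6]]


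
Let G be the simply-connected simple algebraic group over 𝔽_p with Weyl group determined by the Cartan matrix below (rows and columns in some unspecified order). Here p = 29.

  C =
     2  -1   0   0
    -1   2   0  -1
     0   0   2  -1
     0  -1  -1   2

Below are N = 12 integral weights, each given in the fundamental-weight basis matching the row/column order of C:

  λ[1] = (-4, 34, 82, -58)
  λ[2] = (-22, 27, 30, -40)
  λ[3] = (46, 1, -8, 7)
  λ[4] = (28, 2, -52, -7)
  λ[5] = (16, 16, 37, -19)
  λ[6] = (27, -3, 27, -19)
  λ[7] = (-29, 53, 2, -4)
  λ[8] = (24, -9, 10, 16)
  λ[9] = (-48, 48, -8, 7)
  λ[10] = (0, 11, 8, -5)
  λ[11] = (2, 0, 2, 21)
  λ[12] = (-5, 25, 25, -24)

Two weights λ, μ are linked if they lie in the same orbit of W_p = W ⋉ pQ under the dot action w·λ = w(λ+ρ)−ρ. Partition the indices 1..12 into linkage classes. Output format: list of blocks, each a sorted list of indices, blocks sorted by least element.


Dynkin diagram of C (from the 6 off-diagonal −1 entries): A_4.

Ā_29 reps of the 12 weights (A_4, coords as presented):

  λ_1+ρ ↦ (3, 1, 3, 22)
  λ_2+ρ ↦ (1, 18, 1, 2)
  λ_3+ρ ↦ (1, 18, 1, 2)
  λ_4+ρ ↦ (3, 1, 3, 22)
  λ_5+ρ ↦ (1, 8, 5, 4)
  λ_6+ρ ↦ (1, 18, 1, 2)
  λ_7+ρ ↦ (3, 1, 3, 22)
  λ_8+ρ ↦ (1, 8, 5, 4)
  λ_9+ρ ↦ (1, 18, 1, 2)
  λ_10+ρ ↦ (1, 8, 5, 4)
  λ_11+ρ ↦ (3, 1, 3, 22)
  λ_12+ρ ↦ (3, 1, 3, 22)

Partition of {1..12} into 3 W_29-dot-orbits:

[[1, 4, 7, 11, 12], [2, 3, 6, 9], [5, 8, 10]]


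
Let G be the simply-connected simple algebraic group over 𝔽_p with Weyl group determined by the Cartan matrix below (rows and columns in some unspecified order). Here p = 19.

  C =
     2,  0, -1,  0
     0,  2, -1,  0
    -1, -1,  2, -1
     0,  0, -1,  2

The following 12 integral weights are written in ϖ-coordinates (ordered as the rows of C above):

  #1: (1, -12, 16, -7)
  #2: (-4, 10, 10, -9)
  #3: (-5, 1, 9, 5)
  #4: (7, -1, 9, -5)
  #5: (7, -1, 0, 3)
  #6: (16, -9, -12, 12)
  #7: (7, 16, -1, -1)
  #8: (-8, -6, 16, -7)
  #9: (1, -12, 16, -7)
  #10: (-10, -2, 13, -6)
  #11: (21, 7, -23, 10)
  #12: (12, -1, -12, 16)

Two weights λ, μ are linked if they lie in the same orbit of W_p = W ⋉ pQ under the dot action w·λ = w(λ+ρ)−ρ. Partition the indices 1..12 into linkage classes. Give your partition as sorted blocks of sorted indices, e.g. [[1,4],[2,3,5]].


Type D_4, rank 4, |W|=192; reorder rows/cols to standard.

W_19-reps of the 12 weights in Ā_19 (same 4-coord order as C):

  1: (2, 11, 0, 6);  2: (0, 8, 3, 5);  3: (4, 2, 1, 6);  4: (8, 0, 1, 4);  5: (8, 0, 1, 4);  6: (2, 11, 0, 6);  7: (2, 11, 0, 6);  8: (6, 4, 1, 5);  9: (2, 11, 0, 6);  10: (8, 0, 1, 4);  11: (0, 8, 3, 5);  12: (2, 11, 0, 6)

Partition of {1..12} into 5 W_19-dot-orbits:

[[1, 6, 7, 9, 12], [2, 11], [3], [4, 5, 10], [8]]


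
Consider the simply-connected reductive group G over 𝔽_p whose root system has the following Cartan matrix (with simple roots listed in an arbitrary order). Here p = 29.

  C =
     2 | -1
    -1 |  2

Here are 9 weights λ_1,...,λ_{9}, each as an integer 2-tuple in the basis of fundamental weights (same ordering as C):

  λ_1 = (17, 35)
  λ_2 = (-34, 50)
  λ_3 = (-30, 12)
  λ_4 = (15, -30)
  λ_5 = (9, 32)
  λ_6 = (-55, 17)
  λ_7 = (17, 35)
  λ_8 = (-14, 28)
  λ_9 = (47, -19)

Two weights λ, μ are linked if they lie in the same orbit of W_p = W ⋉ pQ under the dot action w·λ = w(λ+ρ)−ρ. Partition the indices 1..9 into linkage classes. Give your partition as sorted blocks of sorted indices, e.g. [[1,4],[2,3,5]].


Dynkin diagram of C (from the 2 off-diagonal −1 entries): A_2.

λ_j+ρ reflected into Ā_29 (⟨·,θ^∨⟩≤29); 2-tuples as given:

  λ_1 → (7, 4)
  λ_2 → (7, 4)
  λ_3 → (13, 16)
  λ_4 → (13, 16)
  λ_5 → (4, 15)
  λ_6 → (7, 4)
  λ_7 → (7, 4)
  λ_8 → (13, 16)
  λ_9 → (10, 1)

Partition of {1..9} into 4 W_29-dot-orbits:

[[1, 2, 6, 7], [3, 4, 8], [5], [9]]


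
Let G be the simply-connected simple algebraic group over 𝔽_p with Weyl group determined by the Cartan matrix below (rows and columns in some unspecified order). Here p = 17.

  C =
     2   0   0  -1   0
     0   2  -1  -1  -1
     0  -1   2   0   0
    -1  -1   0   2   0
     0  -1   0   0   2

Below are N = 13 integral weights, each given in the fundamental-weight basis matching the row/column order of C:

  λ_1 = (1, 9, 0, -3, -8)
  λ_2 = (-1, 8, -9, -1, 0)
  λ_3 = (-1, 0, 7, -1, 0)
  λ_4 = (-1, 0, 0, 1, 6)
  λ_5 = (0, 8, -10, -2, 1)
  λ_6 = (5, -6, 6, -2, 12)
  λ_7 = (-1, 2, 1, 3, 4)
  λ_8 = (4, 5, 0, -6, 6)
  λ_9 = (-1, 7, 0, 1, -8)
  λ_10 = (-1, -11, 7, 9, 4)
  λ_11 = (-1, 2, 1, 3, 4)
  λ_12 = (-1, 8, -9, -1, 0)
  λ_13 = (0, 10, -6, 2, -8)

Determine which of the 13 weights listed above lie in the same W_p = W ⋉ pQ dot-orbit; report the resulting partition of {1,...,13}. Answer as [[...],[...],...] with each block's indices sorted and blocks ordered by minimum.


Root system D_5: the 5×5 matrix C matches after relabeling.

Each λ_j+ρ reduced to Ā_17; 5-tuples below use C's row order:

  [1] (0, 1, 1, 2, 7) · [2] (0, 1, 8, 0, 1) · [3] (0, 1, 8, 0, 1) · [4] (0, 1, 1, 2, 7) · [5] (0, 1, 8, 0, 1) · [6] (0, 1, 1, 2, 7) · [7] (0, 3, 2, 0, 5) · [8] (0, 1, 1, 2, 7) · [9] (0, 1, 1, 2, 7) · [10] (0, 3, 2, 0, 5) · [11] (0, 3, 2, 0, 5) · [12] (0, 1, 8, 0, 1) · [13] (1, 1, 4, 2, 6)

4 distinct reps among the 13 weights ⇒ 4 W_17-linkage classes:

[[1, 4, 6, 8, 9], [2, 3, 5, 12], [7, 10, 11], [13]]


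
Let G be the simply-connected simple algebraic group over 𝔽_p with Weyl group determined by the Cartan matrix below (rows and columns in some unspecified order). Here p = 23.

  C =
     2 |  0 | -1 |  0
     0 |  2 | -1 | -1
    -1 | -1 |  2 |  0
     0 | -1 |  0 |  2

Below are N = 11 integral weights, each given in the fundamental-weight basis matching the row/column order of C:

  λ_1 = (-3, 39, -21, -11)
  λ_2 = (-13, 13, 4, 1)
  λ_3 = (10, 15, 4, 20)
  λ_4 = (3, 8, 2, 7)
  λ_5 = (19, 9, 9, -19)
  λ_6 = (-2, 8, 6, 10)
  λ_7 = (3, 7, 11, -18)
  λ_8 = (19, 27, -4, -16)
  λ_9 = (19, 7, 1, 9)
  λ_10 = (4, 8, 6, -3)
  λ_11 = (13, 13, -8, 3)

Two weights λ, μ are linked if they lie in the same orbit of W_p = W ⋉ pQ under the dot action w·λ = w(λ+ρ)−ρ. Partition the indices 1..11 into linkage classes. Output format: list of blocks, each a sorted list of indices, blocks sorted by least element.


C ↔ A_4 under row/col permutation; |W(A_4)| = 120.

Each λ_j+ρ reduced to Ā_23; 4-tuples below use C's row order:

    [1] (3, 1, 2, 7)
    [2] (5, 7, 7, 2)
    [3] (5, 7, 7, 2)
    [4] (3, 9, 3, 7)
    [5] (3, 1, 2, 7)
    [6] (3, 9, 3, 7)
    [7] (3, 9, 3, 7)
    [8] (3, 1, 2, 7)
    [9] (3, 1, 2, 7)
    [10] (5, 7, 7, 2)
    [11] (5, 7, 7, 2)

The 11 indices split into 3 linkage classes (same alcove rep ⇔ same W_23-dot-orbit):

[[1, 5, 8, 9], [2, 3, 10, 11], [4, 6, 7]]


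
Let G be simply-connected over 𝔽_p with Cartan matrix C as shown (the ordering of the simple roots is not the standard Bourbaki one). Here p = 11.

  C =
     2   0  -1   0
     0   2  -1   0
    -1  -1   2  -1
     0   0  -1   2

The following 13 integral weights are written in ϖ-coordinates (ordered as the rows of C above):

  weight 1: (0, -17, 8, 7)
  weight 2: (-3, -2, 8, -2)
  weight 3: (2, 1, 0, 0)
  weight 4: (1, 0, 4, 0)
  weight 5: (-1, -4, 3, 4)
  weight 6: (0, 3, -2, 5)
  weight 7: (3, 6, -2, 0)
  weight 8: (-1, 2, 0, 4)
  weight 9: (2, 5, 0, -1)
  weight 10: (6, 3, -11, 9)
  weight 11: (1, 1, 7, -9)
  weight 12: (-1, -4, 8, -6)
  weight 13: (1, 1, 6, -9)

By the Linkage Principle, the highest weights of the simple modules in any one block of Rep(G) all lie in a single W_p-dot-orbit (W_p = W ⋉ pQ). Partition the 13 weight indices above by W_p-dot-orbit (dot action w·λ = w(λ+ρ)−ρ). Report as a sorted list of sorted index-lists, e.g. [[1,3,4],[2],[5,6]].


Dynkin diagram of C (from the 6 off-diagonal −1 entries): D_4.

λ_j+ρ reflected into Ā_11 (⟨·,θ^∨⟩≤11); 4-tuples as given:

    1: (0, 3, 1, 5)
    2: (2, 1, 2, 1)
    3: (3, 2, 1, 1)
    4: (2, 1, 2, 1)
    5: (0, 3, 1, 5)
    6: (0, 3, 1, 5)
    7: (3, 6, 1, 0)
    8: (0, 3, 1, 5)
    9: (3, 6, 1, 0)
    10: (3, 6, 1, 0)
    11: (1, 1, 1, 7)
    12: (0, 3, 1, 5)
    13: (1, 1, 1, 7)

These 13 weights hit 5 W_11-dot-orbits; sizes (5, 2, 1, 3, 2):

[[1, 5, 6, 8, 12], [2, 4], [3], [7, 9, 10], [11, 13]]


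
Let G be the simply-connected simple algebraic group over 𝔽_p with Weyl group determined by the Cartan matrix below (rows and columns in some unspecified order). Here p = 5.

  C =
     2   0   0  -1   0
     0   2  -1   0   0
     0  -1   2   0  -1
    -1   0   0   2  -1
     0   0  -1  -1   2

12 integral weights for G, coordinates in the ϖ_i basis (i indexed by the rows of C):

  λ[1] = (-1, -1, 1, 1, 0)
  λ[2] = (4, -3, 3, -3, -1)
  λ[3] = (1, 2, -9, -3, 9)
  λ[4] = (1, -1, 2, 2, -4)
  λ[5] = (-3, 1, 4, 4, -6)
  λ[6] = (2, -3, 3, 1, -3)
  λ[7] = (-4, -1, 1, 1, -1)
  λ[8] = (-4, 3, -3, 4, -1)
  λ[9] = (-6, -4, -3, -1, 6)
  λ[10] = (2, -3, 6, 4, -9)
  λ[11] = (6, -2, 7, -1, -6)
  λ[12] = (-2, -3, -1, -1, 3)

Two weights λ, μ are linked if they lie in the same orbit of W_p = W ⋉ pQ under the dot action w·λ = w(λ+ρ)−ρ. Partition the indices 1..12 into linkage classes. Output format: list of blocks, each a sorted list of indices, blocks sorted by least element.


C ↔ A_5 under row/col permutation; |W(A_5)| = 720.

Alcove-folded reps (p=5, 12 weights, presented ϖ-order):

  [1] (0, 0, 2, 2, 1)
  [2] (1, 0, 0, 0, 2)
  [3] (2, 0, 0, 0, 3)
  [4] (2, 0, 0, 0, 3)
  [5] (2, 0, 0, 0, 3)
  [6] (1, 0, 0, 0, 2)
  [7] (2, 0, 1, 0, 1)
  [8] (1, 0, 0, 0, 2)
  [9] (2, 0, 0, 0, 3)
  [10] (1, 0, 0, 0, 2)
  [11] (1, 0, 0, 0, 2)
  [12] (0, 0, 2, 1, 1)

These 12 weights hit 5 W_5-dot-orbits; sizes (1, 5, 4, 1, 1):

[[1], [2, 6, 8, 10, 11], [3, 4, 5, 9], [7], [12]]


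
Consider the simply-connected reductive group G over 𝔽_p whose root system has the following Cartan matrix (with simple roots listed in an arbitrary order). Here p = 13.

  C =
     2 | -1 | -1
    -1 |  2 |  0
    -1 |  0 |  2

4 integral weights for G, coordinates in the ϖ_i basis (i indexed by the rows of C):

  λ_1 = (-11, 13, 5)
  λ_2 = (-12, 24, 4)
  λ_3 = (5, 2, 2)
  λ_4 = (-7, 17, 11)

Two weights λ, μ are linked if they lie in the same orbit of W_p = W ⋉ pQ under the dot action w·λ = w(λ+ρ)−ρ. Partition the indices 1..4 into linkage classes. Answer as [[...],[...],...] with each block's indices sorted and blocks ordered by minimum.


Type A_3, rank 3, |W|=24; reorder rows/cols to standard.

Ā_13 reps of the 4 weights (A_3, coords as presented):

    λ_1+ρ ↦ (6, 3, 3)
    λ_2+ρ ↦ (1, 1, 5)
    λ_3+ρ ↦ (6, 3, 3)
    λ_4+ρ ↦ (1, 1, 5)

2 distinct reps among the 4 weights ⇒ 2 W_13-linkage classes:

[[1, 3], [2, 4]]


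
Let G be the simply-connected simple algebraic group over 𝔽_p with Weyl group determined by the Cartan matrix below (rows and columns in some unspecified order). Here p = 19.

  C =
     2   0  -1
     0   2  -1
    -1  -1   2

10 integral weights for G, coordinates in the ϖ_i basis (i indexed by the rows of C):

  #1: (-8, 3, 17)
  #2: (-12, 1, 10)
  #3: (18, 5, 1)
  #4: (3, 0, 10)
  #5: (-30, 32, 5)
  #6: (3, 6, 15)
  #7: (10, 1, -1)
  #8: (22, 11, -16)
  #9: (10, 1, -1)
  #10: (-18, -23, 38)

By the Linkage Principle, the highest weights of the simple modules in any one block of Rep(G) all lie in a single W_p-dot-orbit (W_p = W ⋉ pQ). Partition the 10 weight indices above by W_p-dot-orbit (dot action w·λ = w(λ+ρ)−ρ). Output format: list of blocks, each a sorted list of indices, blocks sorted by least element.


Dynkin diagram of C (from the 4 off-diagonal −1 entries): A_3.

Each λ_j+ρ reduced to Ā_19; 3-tuples below use C's row order:

  1: (4, 1, 11) · 2: (11, 2, 0) · 3: (11, 2, 0) · 4: (4, 1, 11) · 5: (9, 5, 1) · 6: (4, 1, 11) · 7: (11, 2, 0) · 8: (4, 1, 11) · 9: (11, 2, 0) · 10: (0, 1, 2)

4 distinct reps among the 10 weights ⇒ 4 W_19-linkage classes:

[[1, 4, 6, 8], [2, 3, 7, 9], [5], [10]]


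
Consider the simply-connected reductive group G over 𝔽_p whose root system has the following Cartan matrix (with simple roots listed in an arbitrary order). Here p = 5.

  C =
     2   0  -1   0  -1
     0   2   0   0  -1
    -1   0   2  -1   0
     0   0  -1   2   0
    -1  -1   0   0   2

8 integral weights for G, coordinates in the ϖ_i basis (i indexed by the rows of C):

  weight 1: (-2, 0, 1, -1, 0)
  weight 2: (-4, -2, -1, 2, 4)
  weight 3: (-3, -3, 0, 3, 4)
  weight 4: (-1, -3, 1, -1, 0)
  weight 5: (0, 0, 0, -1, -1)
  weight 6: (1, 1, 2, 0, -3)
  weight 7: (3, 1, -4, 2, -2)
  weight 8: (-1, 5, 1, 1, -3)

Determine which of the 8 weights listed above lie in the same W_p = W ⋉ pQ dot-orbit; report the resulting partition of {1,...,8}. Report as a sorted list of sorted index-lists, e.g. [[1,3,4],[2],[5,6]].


Type A_5, rank 5, |W|=720; reorder rows/cols to standard.

Folding the 8 weights λ_j+ρ into Ā_5 (reps in the given 5-coord order):

    1: (1, 1, 1, 0, 0)
    2: (0, 1, 3, 0, 1)
    3: (1, 1, 1, 0, 0)
    4: (1, 1, 1, 0, 0)
    5: (1, 1, 1, 0, 0)
    6: (0, 1, 3, 0, 1)
    7: (0, 1, 3, 0, 1)
    8: (1, 1, 1, 0, 0)

These 8 weights hit 2 W_5-dot-orbits; sizes (5, 3):

[[1, 3, 4, 5, 8], [2, 6, 7]]


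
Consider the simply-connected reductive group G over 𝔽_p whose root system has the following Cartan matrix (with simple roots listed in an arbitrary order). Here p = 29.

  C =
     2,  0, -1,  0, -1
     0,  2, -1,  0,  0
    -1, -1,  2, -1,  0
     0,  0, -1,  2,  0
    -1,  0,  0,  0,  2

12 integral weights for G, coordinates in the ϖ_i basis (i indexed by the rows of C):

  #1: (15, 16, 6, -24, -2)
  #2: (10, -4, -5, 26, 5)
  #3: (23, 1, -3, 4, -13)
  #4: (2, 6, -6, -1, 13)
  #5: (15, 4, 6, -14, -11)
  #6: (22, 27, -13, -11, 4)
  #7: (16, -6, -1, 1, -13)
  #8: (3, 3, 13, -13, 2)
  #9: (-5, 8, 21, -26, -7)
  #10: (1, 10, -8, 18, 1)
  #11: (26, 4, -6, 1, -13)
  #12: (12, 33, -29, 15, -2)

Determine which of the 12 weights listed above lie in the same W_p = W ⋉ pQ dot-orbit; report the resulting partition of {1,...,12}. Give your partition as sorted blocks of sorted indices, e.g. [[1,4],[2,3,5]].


Type D_5, rank 5, |W|=1920; reorder rows/cols to standard.

Each λ_j+ρ reduced to Ā_29; 5-tuples below use C's row order:

  1: (0, 1, 5, 7, 10)
  2: (2, 4, 2, 12, 3)
  3: (0, 0, 2, 3, 12)
  4: (0, 0, 2, 3, 12)
  5: (0, 1, 5, 7, 10)
  6: (0, 1, 5, 7, 10)
  7: (0, 0, 2, 3, 12)
  8: (2, 4, 2, 12, 3)
  9: (2, 4, 2, 12, 3)
  10: (2, 4, 2, 12, 3)
  11: (0, 0, 2, 3, 12)
  12: (0, 1, 5, 7, 10)

Linkage partition of the 12 weights (3 classes, p=29):

[[1, 5, 6, 12], [2, 8, 9, 10], [3, 4, 7, 11]]


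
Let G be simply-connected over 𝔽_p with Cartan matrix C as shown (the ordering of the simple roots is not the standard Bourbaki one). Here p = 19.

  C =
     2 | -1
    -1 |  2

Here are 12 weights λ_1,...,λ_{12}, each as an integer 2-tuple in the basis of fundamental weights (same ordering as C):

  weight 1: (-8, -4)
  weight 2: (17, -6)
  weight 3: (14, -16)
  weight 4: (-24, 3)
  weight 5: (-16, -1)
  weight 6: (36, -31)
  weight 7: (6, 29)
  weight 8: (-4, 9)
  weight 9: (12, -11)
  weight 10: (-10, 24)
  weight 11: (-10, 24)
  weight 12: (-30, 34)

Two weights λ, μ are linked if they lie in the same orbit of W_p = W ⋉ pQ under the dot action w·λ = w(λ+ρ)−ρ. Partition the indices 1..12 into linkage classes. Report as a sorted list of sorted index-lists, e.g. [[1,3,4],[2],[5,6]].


Root system A_2: the 2×2 matrix C matches after relabeling.

Each λ_j+ρ reduced to Ā_19; 2-tuples below use C's row order:

    [1] (3, 7)
    [2] (13, 5)
    [3] (0, 15)
    [4] (0, 15)
    [5] (0, 15)
    [6] (11, 1)
    [7] (11, 1)
    [8] (3, 7)
    [9] (3, 10)
    [10] (3, 10)
    [11] (3, 10)
    [12] (3, 10)

5 distinct reps among the 12 weights ⇒ 5 W_19-linkage classes:

[[1, 8], [2], [3, 4, 5], [6, 7], [9, 10, 11, 12]]


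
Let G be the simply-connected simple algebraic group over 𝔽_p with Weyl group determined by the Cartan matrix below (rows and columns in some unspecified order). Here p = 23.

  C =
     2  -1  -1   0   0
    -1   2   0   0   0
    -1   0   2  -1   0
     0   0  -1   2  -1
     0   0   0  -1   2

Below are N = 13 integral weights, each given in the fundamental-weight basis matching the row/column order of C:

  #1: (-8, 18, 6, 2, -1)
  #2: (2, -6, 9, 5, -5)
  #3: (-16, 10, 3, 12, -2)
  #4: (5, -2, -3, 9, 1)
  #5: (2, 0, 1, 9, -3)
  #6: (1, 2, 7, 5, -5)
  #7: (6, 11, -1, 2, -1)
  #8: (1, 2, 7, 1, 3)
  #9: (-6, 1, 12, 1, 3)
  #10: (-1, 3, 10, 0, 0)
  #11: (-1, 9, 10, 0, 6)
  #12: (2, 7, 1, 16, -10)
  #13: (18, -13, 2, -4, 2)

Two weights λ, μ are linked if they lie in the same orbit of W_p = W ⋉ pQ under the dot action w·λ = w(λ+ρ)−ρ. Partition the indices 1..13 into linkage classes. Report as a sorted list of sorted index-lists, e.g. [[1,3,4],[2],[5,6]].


Dynkin diagram of C (from the 8 off-diagonal −1 entries): A_5.

λ_j+ρ reflected into Ā_23 (⟨·,θ^∨⟩≤23); 5-tuples as given:

  λ_1+ρ ↦ (7, 12, 0, 3, 0);  λ_2+ρ ↦ (2, 3, 8, 2, 4);  λ_3+ρ ↦ (0, 4, 11, 1, 1);  λ_4+ρ ↦ (3, 1, 2, 8, 2);  λ_5+ρ ↦ (3, 1, 2, 8, 2);  λ_6+ρ ↦ (2, 3, 8, 2, 4);  λ_7+ρ ↦ (7, 12, 0, 3, 0);  λ_8+ρ ↦ (2, 3, 8, 2, 4);  λ_9+ρ ↦ (2, 3, 8, 2, 4);  λ_10+ρ ↦ (0, 4, 11, 1, 1);  λ_11+ρ ↦ (0, 4, 11, 1, 1);  λ_12+ρ ↦ (3, 1, 2, 8, 2);  λ_13+ρ ↦ (7, 12, 0, 3, 0)

4 distinct reps among the 13 weights ⇒ 4 W_23-linkage classes:

[[1, 7, 13], [2, 6, 8, 9], [3, 10, 11], [4, 5, 12]]


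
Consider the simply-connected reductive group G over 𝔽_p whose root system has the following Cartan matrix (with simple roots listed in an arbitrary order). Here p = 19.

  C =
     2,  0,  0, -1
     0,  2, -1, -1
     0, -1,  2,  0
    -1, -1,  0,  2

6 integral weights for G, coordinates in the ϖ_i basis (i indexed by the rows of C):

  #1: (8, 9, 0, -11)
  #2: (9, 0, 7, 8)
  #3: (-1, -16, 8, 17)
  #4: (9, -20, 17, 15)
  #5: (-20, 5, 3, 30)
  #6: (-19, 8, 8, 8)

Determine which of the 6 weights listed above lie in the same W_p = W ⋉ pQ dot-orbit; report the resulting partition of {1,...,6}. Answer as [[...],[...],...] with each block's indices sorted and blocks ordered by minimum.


Cartan matrix: type A_4 (|W|=120); un-permuting the 4 rows.

λ_j+ρ reflected into Ā_19 (⟨·,θ^∨⟩≤19); 4-tuples as given:

  [1] (1, 0, 1, 9) · [2] (1, 0, 1, 9) · [3] (0, 9, 6, 3) · [4] (0, 9, 6, 3) · [5] (0, 9, 6, 3) · [6] (1, 0, 1, 9)

The 6 indices split into 2 linkage classes (same alcove rep ⇔ same W_19-dot-orbit):

[[1, 2, 6], [3, 4, 5]]


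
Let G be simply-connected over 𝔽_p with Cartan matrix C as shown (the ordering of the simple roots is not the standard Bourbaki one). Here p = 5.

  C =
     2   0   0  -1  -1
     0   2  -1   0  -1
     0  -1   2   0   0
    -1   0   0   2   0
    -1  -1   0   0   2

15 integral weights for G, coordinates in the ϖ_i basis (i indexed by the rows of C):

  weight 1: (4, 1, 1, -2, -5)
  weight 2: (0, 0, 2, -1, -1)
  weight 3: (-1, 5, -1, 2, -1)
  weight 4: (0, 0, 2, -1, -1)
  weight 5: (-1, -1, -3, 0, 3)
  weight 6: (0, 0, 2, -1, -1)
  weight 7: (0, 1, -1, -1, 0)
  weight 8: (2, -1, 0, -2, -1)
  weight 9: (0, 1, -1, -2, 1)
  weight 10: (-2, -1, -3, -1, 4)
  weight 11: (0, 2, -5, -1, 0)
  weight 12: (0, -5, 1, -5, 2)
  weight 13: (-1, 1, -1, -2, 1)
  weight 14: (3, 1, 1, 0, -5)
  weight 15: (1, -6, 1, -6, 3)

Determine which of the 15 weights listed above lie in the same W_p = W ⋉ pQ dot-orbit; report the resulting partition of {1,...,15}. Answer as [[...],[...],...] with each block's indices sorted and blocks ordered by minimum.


Root system A_5: the 5×5 matrix C matches after relabeling.

W_5-reps of the 15 weights in Ā_5 (same 5-coord order as C):

  λ_1+ρ ↦ (0, 2, 0, 1, 2) · λ_2+ρ ↦ (1, 1, 3, 0, 0) · λ_3+ρ ↦ (1, 1, 3, 0, 0) · λ_4+ρ ↦ (1, 1, 3, 0, 0) · λ_5+ρ ↦ (0, 2, 0, 1, 2) · λ_6+ρ ↦ (1, 1, 3, 0, 0) · λ_7+ρ ↦ (1, 2, 0, 0, 1) · λ_8+ρ ↦ (2, 0, 1, 1, 0) · λ_9+ρ ↦ (0, 2, 0, 1, 2) · λ_10+ρ ↦ (0, 2, 0, 1, 2) · λ_11+ρ ↦ (1, 1, 3, 0, 0) · λ_12+ρ ↦ (1, 2, 0, 0, 1) · λ_13+ρ ↦ (1, 2, 0, 0, 1) · λ_14+ρ ↦ (0, 2, 0, 1, 2) · λ_15+ρ ↦ (1, 2, 0, 0, 1)

The 15 indices split into 4 linkage classes (same alcove rep ⇔ same W_5-dot-orbit):

[[1, 5, 9, 10, 14], [2, 3, 4, 6, 11], [7, 12, 13, 15], [8]]


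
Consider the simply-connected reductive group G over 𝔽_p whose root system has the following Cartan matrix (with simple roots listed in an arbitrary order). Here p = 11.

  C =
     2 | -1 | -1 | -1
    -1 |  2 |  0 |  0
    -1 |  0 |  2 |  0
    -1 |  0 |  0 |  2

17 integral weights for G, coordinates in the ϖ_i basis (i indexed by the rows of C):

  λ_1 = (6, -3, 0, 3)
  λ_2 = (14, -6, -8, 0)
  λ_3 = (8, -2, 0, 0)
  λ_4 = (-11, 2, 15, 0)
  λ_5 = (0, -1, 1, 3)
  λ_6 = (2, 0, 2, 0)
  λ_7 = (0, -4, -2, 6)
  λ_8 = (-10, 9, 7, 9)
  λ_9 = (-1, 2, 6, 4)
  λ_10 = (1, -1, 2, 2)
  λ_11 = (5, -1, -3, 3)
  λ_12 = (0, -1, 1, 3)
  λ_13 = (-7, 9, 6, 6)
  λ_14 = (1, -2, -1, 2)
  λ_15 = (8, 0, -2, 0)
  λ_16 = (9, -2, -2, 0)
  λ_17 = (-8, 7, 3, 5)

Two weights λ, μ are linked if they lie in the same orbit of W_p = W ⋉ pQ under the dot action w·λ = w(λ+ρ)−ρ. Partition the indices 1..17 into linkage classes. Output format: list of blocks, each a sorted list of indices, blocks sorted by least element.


C ↔ D_4 under row/col permutation; |W(D_4)| = 192.

Each λ_j+ρ reduced to Ā_11; 4-tuples below use C's row order:

  1: (1, 1, 0, 3)
  2: (1, 0, 2, 4)
  3: (0, 1, 1, 1)
  4: (1, 1, 0, 3)
  5: (1, 0, 2, 4)
  6: (3, 1, 3, 1)
  7: (1, 0, 2, 4)
  8: (0, 1, 1, 1)
  9: (3, 1, 3, 1)
  10: (2, 0, 3, 3)
  11: (1, 0, 2, 4)
  12: (1, 0, 2, 4)
  13: (1, 3, 0, 0)
  14: (1, 1, 0, 3)
  15: (0, 1, 1, 1)
  16: (0, 1, 1, 1)
  17: (3, 1, 3, 1)

Partition of {1..17} into 6 W_11-dot-orbits:

[[1, 4, 14], [2, 5, 7, 11, 12], [3, 8, 15, 16], [6, 9, 17], [10], [13]]


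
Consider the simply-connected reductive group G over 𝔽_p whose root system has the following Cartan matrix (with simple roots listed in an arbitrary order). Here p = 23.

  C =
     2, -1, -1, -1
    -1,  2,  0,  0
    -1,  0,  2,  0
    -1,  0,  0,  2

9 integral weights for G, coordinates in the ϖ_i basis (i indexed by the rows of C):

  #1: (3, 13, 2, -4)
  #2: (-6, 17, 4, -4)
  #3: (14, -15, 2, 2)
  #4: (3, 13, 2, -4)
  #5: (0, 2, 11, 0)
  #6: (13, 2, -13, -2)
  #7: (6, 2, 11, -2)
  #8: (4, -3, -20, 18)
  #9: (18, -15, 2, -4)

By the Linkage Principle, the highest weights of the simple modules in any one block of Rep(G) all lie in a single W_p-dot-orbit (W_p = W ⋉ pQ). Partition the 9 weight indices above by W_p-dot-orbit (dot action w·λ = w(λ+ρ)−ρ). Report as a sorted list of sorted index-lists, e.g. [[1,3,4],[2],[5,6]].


Type D_4, rank 4, |W|=192; reorder rows/cols to standard.

W_23-reps of the 9 weights in Ā_23 (same 4-coord order as C):

    1: (1, 14, 3, 3)
    2: (0, 10, 3, 5)
    3: (1, 14, 3, 3)
    4: (1, 14, 3, 3)
    5: (1, 3, 12, 1)
    6: (1, 3, 12, 1)
    7: (1, 3, 12, 1)
    8: (1, 14, 3, 3)
    9: (1, 14, 3, 3)

Partition of {1..9} into 3 W_23-dot-orbits:

[[1, 3, 4, 8, 9], [2], [5, 6, 7]]


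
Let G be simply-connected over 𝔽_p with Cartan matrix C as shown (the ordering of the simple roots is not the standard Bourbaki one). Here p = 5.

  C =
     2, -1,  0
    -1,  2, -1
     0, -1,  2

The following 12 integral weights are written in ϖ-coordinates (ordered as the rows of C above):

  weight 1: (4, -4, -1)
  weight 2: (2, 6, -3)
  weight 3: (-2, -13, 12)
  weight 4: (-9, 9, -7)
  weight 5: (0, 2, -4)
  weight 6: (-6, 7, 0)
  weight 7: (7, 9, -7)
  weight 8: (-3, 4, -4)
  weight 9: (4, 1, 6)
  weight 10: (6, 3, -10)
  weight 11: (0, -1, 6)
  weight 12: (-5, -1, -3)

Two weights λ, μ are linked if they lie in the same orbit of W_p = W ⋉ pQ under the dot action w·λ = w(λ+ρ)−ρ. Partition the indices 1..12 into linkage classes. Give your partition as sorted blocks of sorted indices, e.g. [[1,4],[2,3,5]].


A_3 Cartan matrix, 3 simple roots permuted; ρ=(1,1,1).

Ā_5 reps of the 12 weights (A_3, coords as presented):

  [1] (2, 0, 3) · [2] (2, 0, 3) · [3] (0, 2, 2) · [4] (1, 0, 3) · [5] (1, 0, 3) · [6] (1, 0, 3) · [7] (0, 2, 2) · [8] (2, 0, 3) · [9] (0, 2, 2) · [10] (3, 1, 1) · [11] (0, 2, 2) · [12] (1, 0, 3)

Linkage partition of the 12 weights (4 classes, p=5):

[[1, 2, 8], [3, 7, 9, 11], [4, 5, 6, 12], [10]]


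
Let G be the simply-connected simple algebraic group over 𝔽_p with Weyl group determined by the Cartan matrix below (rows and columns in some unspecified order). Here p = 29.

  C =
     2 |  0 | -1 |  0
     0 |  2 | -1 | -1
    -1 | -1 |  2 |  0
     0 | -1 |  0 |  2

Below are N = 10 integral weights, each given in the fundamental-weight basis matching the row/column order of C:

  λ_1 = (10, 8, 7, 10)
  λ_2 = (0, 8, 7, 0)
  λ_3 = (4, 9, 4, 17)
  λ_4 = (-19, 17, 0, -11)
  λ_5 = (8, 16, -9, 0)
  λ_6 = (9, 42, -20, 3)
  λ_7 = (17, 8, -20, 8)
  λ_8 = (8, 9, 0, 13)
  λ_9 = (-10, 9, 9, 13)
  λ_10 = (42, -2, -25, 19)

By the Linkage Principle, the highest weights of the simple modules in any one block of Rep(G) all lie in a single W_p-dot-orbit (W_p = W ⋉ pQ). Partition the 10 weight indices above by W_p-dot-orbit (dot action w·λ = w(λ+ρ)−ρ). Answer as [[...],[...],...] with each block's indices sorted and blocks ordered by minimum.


C ↔ A_4 under row/col permutation; |W(A_4)| = 120.

W_29-reps of the 10 weights in Ā_29 (same 4-coord order as C):

  λ_1+ρ ↦ (1, 9, 8, 1);  λ_2+ρ ↦ (1, 9, 8, 1);  λ_3+ρ ↦ (4, 10, 1, 9);  λ_4+ρ ↦ (1, 9, 8, 1);  λ_5+ρ ↦ (1, 9, 8, 1);  λ_6+ρ ↦ (4, 10, 1, 9);  λ_7+ρ ↦ (1, 9, 8, 1);  λ_8+ρ ↦ (4, 10, 1, 9);  λ_9+ρ ↦ (4, 10, 1, 9);  λ_10+ρ ↦ (4, 10, 1, 9)

2 distinct reps among the 10 weights ⇒ 2 W_29-linkage classes:

[[1, 2, 4, 5, 7], [3, 6, 8, 9, 10]]


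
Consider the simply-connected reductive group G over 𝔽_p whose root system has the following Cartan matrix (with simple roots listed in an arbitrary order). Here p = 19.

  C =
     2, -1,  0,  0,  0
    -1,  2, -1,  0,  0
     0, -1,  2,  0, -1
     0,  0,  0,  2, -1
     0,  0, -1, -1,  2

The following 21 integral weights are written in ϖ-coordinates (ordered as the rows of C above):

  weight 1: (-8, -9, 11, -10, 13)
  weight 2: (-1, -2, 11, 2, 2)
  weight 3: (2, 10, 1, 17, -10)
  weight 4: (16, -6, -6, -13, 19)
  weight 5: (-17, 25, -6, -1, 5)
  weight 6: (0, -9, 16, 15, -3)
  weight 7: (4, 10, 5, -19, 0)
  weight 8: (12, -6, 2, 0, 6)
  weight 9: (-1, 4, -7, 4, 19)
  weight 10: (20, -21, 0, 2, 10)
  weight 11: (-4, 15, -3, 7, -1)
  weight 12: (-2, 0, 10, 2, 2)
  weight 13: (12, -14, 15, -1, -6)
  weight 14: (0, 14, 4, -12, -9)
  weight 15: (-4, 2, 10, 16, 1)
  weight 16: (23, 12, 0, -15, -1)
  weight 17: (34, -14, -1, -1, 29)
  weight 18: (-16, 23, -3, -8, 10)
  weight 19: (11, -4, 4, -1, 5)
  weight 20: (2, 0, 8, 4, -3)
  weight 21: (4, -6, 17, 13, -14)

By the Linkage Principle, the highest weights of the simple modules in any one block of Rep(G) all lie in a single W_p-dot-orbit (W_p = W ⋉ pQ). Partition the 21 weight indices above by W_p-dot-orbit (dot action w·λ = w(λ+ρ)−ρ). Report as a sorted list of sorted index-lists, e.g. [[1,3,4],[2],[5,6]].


A_5 Cartan matrix, 5 simple roots permuted; ρ=(1,1,1,1,1).

Ā_19 reps of the 21 weights (A_5, coords as presented):

  λ_1 → (1, 4, 3, 2, 2);  λ_2 → (1, 0, 11, 3, 3);  λ_3 → (3, 1, 7, 3, 2);  λ_4 → (1, 4, 3, 2, 2);  λ_5 → (8, 3, 2, 1, 5);  λ_6 → (1, 4, 3, 2, 2);  λ_7 → (1, 0, 11, 3, 3);  λ_8 → (8, 3, 2, 1, 5);  λ_9 → (0, 5, 0, 1, 13);  λ_10 → (1, 0, 11, 3, 3);  λ_11 → (0, 11, 0, 3, 2);  λ_12 → (1, 0, 11, 3, 3);  λ_13 → (0, 11, 0, 3, 2);  λ_14 → (1, 0, 11, 3, 3);  λ_15 → (0, 11, 0, 3, 2);  λ_16 → (0, 5, 0, 1, 13);  λ_17 → (0, 11, 0, 3, 2);  λ_18 → (1, 4, 3, 2, 2);  λ_19 → (8, 3, 2, 1, 5);  λ_20 → (3, 1, 7, 3, 2);  λ_21 → (0, 5, 0, 1, 13)

Grouping the 21 weights by Ā_19-representative: 6 linkage classes.

[[1, 4, 6, 18], [2, 7, 10, 12, 14], [3, 20], [5, 8, 19], [9, 16, 21], [11, 13, 15, 17]]


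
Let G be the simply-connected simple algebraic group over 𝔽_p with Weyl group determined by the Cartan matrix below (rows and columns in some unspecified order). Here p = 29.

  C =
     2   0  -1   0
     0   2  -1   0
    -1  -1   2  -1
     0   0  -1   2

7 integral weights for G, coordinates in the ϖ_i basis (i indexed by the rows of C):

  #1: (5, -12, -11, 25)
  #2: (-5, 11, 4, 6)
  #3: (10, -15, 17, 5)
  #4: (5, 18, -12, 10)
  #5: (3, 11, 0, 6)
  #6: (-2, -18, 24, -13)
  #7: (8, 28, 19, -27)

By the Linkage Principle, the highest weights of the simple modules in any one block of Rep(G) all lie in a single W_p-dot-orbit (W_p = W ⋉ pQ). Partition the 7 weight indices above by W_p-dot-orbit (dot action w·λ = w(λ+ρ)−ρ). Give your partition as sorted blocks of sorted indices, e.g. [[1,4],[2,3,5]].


Root system D_4: the 4×4 matrix C matches after relabeling.

W_29-reps of the 7 weights in Ā_29 (same 4-coord order as C):

  [1] (11, 6, 4, 1)
  [2] (4, 12, 1, 7)
  [3] (5, 8, 6, 0)
  [4] (5, 8, 6, 0)
  [5] (4, 12, 1, 7)
  [6] (4, 12, 1, 7)
  [7] (20, 0, 0, 3)

These 7 weights hit 4 W_29-dot-orbits; sizes (1, 3, 2, 1):

[[1], [2, 5, 6], [3, 4], [7]]


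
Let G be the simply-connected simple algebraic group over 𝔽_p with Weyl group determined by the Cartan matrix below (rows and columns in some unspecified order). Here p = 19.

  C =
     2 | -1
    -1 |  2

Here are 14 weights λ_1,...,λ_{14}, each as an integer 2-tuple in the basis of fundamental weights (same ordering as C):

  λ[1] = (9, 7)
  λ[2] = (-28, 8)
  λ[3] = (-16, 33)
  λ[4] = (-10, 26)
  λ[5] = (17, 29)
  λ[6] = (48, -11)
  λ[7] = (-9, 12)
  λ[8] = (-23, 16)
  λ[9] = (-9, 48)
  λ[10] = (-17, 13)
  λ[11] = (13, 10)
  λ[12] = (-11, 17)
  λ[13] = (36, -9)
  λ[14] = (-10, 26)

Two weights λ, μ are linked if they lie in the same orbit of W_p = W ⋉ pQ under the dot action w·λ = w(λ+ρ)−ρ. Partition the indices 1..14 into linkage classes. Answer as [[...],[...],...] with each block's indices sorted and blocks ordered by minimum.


A_2 Cartan matrix, 2 simple roots permuted; ρ=(1,1).

Ā_19 reps of the 14 weights (A_2, coords as presented):

  λ_1+ρ ↦ (10, 8);  λ_2+ρ ↦ (1, 10);  λ_3+ρ ↦ (0, 4);  λ_4+ρ ↦ (1, 10);  λ_5+ρ ↦ (1, 10);  λ_6+ρ ↦ (10, 8);  λ_7+ρ ↦ (8, 5);  λ_8+ρ ↦ (14, 2);  λ_9+ρ ↦ (8, 8);  λ_10+ρ ↦ (14, 2);  λ_11+ρ ↦ (8, 5);  λ_12+ρ ↦ (10, 8);  λ_13+ρ ↦ (1, 10);  λ_14+ρ ↦ (1, 10)

6 distinct reps among the 14 weights ⇒ 6 W_19-linkage classes:

[[1, 6, 12], [2, 4, 5, 13, 14], [3], [7, 11], [8, 10], [9]]


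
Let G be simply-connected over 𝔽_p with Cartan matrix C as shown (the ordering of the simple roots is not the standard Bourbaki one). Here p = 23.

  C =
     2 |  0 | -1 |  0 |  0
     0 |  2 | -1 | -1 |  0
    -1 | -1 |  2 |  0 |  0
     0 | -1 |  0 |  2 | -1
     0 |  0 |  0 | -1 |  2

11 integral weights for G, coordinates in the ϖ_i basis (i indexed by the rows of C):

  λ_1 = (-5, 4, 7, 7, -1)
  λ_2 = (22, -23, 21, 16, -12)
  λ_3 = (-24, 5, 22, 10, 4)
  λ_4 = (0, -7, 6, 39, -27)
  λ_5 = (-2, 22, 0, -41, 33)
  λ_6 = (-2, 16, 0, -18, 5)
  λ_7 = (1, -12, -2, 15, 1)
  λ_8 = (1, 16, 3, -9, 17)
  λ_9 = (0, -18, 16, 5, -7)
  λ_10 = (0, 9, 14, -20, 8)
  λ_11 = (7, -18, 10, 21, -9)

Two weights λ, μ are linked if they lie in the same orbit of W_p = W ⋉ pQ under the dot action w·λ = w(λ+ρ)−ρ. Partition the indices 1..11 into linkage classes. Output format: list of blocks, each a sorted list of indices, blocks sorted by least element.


Dynkin diagram of C (from the 8 off-diagonal −1 entries): A_5.

Alcove-folded reps (p=23, 11 weights, presented ϖ-order):

  [1] (4, 5, 4, 8, 0)
  [2] (1, 0, 0, 6, 11)
  [3] (1, 0, 0, 6, 11)
  [4] (1, 8, 6, 3, 4)
  [5] (1, 0, 0, 6, 11)
  [6] (1, 0, 0, 6, 11)
  [7] (10, 1, 1, 4, 2)
  [8] (4, 5, 4, 8, 0)
  [9] (1, 0, 0, 6, 11)
  [10] (2, 9, 4, 0, 7)
  [11] (1, 8, 6, 3, 4)

Grouping the 11 weights by Ā_23-representative: 5 linkage classes.

[[1, 8], [2, 3, 5, 6, 9], [4, 11], [7], [10]]


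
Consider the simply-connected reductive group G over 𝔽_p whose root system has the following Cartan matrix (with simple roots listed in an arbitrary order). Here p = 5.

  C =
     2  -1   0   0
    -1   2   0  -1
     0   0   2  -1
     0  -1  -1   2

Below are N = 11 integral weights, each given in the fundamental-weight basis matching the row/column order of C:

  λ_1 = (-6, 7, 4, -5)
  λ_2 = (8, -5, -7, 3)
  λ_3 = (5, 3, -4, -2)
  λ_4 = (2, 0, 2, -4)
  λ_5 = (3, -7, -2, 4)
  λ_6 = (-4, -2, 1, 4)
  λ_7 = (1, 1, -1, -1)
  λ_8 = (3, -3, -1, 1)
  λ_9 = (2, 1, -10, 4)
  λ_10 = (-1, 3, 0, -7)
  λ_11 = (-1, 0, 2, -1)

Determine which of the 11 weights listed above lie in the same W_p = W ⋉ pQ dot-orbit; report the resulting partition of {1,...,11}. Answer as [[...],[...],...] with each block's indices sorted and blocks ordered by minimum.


Type A_4, rank 4, |W|=120; reorder rows/cols to standard.

λ_j+ρ reflected into Ā_5 (⟨·,θ^∨⟩≤5); 4-tuples as given:

    [1] (0, 1, 3, 0)
    [2] (0, 1, 3, 0)
    [3] (0, 1, 3, 0)
    [4] (1, 2, 0, 1)
    [5] (1, 2, 0, 1)
    [6] (1, 2, 0, 1)
    [7] (2, 2, 0, 0)
    [8] (2, 2, 0, 0)
    [9] (2, 2, 0, 0)
    [10] (0, 1, 3, 0)
    [11] (0, 1, 3, 0)

Linkage partition of the 11 weights (3 classes, p=5):

[[1, 2, 3, 10, 11], [4, 5, 6], [7, 8, 9]]


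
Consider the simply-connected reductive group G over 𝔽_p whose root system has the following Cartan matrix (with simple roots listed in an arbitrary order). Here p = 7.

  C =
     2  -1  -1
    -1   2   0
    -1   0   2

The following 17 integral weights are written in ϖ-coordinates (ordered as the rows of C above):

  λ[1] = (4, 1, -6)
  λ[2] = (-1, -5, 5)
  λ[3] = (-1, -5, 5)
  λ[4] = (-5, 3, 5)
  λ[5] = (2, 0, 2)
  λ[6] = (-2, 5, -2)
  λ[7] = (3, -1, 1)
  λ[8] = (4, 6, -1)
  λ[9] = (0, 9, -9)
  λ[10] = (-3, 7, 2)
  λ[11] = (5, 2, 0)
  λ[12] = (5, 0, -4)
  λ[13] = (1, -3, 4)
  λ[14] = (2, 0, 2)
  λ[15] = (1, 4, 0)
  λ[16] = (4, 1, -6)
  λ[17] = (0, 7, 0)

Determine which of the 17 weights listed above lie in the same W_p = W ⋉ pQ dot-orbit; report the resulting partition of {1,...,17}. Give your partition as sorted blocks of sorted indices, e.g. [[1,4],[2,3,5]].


Cartan matrix: type A_3 (|W|=24); un-permuting the 3 rows.

Each λ_j+ρ reduced to Ā_7; 3-tuples below use C's row order:

  1: (0, 2, 5);  2: (4, 0, 2);  3: (4, 0, 2);  4: (4, 0, 2);  5: (3, 1, 3);  6: (1, 4, 1);  7: (4, 0, 2);  8: (0, 2, 5);  9: (3, 1, 3);  10: (1, 4, 1);  11: (4, 0, 2);  12: (3, 1, 3);  13: (0, 2, 5);  14: (3, 1, 3);  15: (2, 4, 0);  16: (0, 2, 5);  17: (1, 4, 1)

These 17 weights hit 5 W_7-dot-orbits; sizes (4, 5, 4, 3, 1):

[[1, 8, 13, 16], [2, 3, 4, 7, 11], [5, 9, 12, 14], [6, 10, 17], [15]]


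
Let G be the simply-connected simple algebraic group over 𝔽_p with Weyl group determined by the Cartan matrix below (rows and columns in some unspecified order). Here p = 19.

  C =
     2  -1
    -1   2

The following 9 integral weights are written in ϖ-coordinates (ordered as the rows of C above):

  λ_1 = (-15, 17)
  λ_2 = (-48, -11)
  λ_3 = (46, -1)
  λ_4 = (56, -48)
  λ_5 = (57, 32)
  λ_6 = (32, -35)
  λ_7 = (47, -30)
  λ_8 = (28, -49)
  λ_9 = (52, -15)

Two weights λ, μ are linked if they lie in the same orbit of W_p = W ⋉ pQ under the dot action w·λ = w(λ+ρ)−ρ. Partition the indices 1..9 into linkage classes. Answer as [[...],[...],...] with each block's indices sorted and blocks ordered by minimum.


Root system A_2: the 2×2 matrix C matches after relabeling.

W_19-reps of the 9 weights in Ā_19 (same 2-coord order as C):

  λ_1 → (14, 4);  λ_2 → (0, 10);  λ_3 → (0, 10);  λ_4 → (0, 10);  λ_5 → (14, 4);  λ_6 → (14, 4);  λ_7 → (0, 10);  λ_8 → (0, 10);  λ_9 → (14, 4)

These 9 weights hit 2 W_19-dot-orbits; sizes (4, 5):

[[1, 5, 6, 9], [2, 3, 4, 7, 8]]


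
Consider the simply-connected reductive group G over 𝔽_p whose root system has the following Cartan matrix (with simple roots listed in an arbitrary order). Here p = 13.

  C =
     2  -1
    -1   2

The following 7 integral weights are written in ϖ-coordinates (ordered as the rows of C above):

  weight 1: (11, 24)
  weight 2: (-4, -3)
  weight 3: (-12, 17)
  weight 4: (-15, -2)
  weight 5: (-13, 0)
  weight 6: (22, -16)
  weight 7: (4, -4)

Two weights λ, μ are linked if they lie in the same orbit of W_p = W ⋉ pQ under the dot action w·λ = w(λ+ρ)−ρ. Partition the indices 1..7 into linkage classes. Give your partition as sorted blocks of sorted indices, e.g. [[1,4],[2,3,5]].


C ↔ A_2 under row/col permutation; |W(A_2)| = 6.

Folding the 7 weights λ_j+ρ into Ā_13 (reps in the given 2-coord order):

  1: (1, 11) · 2: (2, 3) · 3: (6, 2) · 4: (1, 11) · 5: (1, 11) · 6: (2, 3) · 7: (2, 3)

3 distinct reps among the 7 weights ⇒ 3 W_13-linkage classes:

[[1, 4, 5], [2, 6, 7], [3]]


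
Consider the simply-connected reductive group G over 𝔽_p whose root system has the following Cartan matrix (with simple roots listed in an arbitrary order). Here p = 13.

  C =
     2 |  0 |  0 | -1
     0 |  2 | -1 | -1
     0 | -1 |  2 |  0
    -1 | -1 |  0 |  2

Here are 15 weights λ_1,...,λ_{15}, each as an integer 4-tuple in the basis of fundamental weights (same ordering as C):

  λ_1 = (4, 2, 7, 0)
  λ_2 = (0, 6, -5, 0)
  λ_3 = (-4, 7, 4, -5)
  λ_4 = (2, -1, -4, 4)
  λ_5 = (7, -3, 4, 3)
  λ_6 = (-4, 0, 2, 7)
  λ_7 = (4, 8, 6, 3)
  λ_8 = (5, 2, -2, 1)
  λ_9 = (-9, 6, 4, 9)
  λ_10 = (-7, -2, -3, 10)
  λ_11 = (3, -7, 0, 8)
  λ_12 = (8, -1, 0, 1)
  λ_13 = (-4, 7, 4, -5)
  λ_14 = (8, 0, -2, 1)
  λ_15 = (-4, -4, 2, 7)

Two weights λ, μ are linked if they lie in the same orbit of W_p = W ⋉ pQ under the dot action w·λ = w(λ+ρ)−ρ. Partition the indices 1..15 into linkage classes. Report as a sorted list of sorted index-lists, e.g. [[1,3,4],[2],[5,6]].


Type A_4, rank 4, |W|=120; reorder rows/cols to standard.

λ_j+ρ reflected into Ā_13 (⟨·,θ^∨⟩≤13); 4-tuples as given:

  [1] (1, 3, 4, 1)
  [2] (1, 3, 4, 1)
  [3] (4, 1, 5, 3)
  [4] (3, 3, 0, 2)
  [5] (6, 2, 1, 2)
  [6] (3, 1, 3, 5)
  [7] (4, 1, 5, 3)
  [8] (6, 2, 1, 2)
  [9] (1, 3, 4, 1)
  [10] (6, 2, 1, 2)
  [11] (4, 1, 5, 3)
  [12] (9, 0, 1, 2)
  [13] (4, 1, 5, 3)
  [14] (9, 0, 1, 2)
  [15] (3, 3, 0, 2)

Grouping the 15 weights by Ā_13-representative: 6 linkage classes.

[[1, 2, 9], [3, 7, 11, 13], [4, 15], [5, 8, 10], [6], [12, 14]]
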